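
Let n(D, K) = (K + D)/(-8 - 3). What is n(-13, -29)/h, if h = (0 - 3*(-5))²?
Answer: 14/825 ≈ 0.016970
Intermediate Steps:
n(D, K) = -D/11 - K/11 (n(D, K) = (D + K)/(-11) = (D + K)*(-1/11) = -D/11 - K/11)
h = 225 (h = (0 + 15)² = 15² = 225)
n(-13, -29)/h = (-1/11*(-13) - 1/11*(-29))/225 = (13/11 + 29/11)*(1/225) = (42/11)*(1/225) = 14/825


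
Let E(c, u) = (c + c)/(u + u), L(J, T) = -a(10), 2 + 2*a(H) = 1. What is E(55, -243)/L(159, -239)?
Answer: -110/243 ≈ -0.45267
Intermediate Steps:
a(H) = -½ (a(H) = -1 + (½)*1 = -1 + ½ = -½)
L(J, T) = ½ (L(J, T) = -1*(-½) = ½)
E(c, u) = c/u (E(c, u) = (2*c)/((2*u)) = (2*c)*(1/(2*u)) = c/u)
E(55, -243)/L(159, -239) = (55/(-243))/(½) = (55*(-1/243))*2 = -55/243*2 = -110/243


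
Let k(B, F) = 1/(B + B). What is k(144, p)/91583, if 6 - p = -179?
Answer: 1/26375904 ≈ 3.7913e-8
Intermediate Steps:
p = 185 (p = 6 - 1*(-179) = 6 + 179 = 185)
k(B, F) = 1/(2*B)
k(144, p)/91583 = ((½)/144)/91583 = ((½)*(1/144))*(1/91583) = (1/288)*(1/91583) = 1/26375904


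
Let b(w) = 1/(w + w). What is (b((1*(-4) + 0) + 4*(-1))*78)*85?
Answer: -3315/8 ≈ -414.38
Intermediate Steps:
b(w) = 1/(2*w)
(b((1*(-4) + 0) + 4*(-1))*78)*85 = ((1/(2*((1*(-4) + 0) + 4*(-1))))*78)*85 = ((1/(2*((-4 + 0) - 4)))*78)*85 = ((1/(2*(-4 - 4)))*78)*85 = (((1/2)/(-8))*78)*85 = (((1/2)*(-1/8))*78)*85 = -1/16*78*85 = -39/8*85 = -3315/8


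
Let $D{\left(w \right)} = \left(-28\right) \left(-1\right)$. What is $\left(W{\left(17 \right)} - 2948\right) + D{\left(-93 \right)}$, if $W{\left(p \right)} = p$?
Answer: $-2903$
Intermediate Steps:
$D{\left(w \right)} = 28$
$\left(W{\left(17 \right)} - 2948\right) + D{\left(-93 \right)} = \left(17 - 2948\right) + 28 = -2931 + 28 = -2903$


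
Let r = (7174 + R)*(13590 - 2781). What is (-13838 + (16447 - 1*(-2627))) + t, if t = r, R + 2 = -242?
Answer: 74911606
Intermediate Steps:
R = -244 (R = -2 - 242 = -244)
r = 74906370 (r = (7174 - 244)*(13590 - 2781) = 6930*10809 = 74906370)
t = 74906370
(-13838 + (16447 - 1*(-2627))) + t = (-13838 + (16447 - 1*(-2627))) + 74906370 = (-13838 + (16447 + 2627)) + 74906370 = (-13838 + 19074) + 74906370 = 5236 + 74906370 = 74911606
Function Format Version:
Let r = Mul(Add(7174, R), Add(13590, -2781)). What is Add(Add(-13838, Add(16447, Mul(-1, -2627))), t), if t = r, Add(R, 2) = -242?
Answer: 74911606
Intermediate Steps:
R = -244 (R = Add(-2, -242) = -244)
r = 74906370 (r = Mul(Add(7174, -244), Add(13590, -2781)) = Mul(6930, 10809) = 74906370)
t = 74906370
Add(Add(-13838, Add(16447, Mul(-1, -2627))), t) = Add(Add(-13838, Add(16447, Mul(-1, -2627))), 74906370) = Add(Add(-13838, Add(16447, 2627)), 74906370) = Add(Add(-13838, 19074), 74906370) = Add(5236, 74906370) = 74911606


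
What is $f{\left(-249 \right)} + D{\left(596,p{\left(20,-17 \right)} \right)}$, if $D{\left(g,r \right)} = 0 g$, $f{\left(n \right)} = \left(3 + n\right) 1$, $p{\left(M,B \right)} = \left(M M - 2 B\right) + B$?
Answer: $-246$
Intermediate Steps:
$p{\left(M,B \right)} = M^{2} - B$ ($p{\left(M,B \right)} = \left(M^{2} - 2 B\right) + B = M^{2} - B$)
$f{\left(n \right)} = 3 + n$
$D{\left(g,r \right)} = 0$
$f{\left(-249 \right)} + D{\left(596,p{\left(20,-17 \right)} \right)} = \left(3 - 249\right) + 0 = -246 + 0 = -246$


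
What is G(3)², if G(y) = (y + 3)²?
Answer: 1296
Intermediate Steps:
G(y) = (3 + y)²
G(3)² = ((3 + 3)²)² = (6²)² = 36² = 1296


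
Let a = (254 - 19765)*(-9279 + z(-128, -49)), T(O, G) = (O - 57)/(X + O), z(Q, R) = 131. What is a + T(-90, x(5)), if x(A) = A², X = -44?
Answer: 23917208299/134 ≈ 1.7849e+8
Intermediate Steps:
T(O, G) = (-57 + O)/(-44 + O) (T(O, G) = (O - 57)/(-44 + O) = (-57 + O)/(-44 + O))
a = 178486628 (a = (254 - 19765)*(-9279 + 131) = -19511*(-9148) = 178486628)
a + T(-90, x(5)) = 178486628 + (-57 - 90)/(-44 - 90) = 178486628 - 147/(-134) = 178486628 - 1/134*(-147) = 178486628 + 147/134 = 23917208299/134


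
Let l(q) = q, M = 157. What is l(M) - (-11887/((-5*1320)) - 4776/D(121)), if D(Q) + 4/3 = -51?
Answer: 66252341/1036200 ≈ 63.938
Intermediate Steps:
D(Q) = -157/3 (D(Q) = -4/3 - 51 = -157/3)
l(M) - (-11887/((-5*1320)) - 4776/D(121)) = 157 - (-11887/((-5*1320)) - 4776/(-157/3)) = 157 - (-11887/(-6600) - 4776*(-3/157)) = 157 - (-11887*(-1/6600) + 14328/157) = 157 - (11887/6600 + 14328/157) = 157 - 1*96431059/1036200 = 157 - 96431059/1036200 = 66252341/1036200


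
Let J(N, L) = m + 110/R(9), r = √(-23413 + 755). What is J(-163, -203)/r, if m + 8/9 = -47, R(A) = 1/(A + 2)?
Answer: -10459*I*√22658/203922 ≈ -7.7203*I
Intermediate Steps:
r = I*√22658 (r = √(-22658) = I*√22658 ≈ 150.53*I)
R(A) = 1/(2 + A)
m = -431/9 (m = -8/9 - 47 = -431/9 ≈ -47.889)
J(N, L) = 10459/9 (J(N, L) = -431/9 + 110/(1/(2 + 9)) = -431/9 + 110/(1/11) = -431/9 + 110*11 = -431/9 + 1210 = 10459/9)
J(-163, -203)/r = 10459/(9*((I*√22658))) = 10459*(-I*√22658/22658)/9 = -10459*I*√22658/203922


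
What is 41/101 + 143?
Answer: 14484/101 ≈ 143.41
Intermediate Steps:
41/101 + 143 = 14484/101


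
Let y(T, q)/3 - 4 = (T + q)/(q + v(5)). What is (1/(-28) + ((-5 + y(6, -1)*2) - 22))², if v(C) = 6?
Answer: 6889/784 ≈ 8.7870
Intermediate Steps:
y(T, q) = 12 + 3*(T + q)/(6 + q) (y(T, q) = 12 + 3*((T + q)/(q + 6)) = 12 + 3*((T + q)/(6 + q)) = 12 + 3*(T + q)/(6 + q))
(1/(-28) + ((-5 + y(6, -1)*2) - 22))² = (1/(-28) + ((-5 + (3*(24 + 6 + 5*(-1))/(6 - 1))*2) - 22))² = (-1/28 + ((-5 + (3*(24 + 6 - 5)/5)*2) - 22))² = (-1/28 + ((-5 + (3*(⅕)*25)*2) - 22))² = (-1/28 + ((-5 + 15*2) - 22))² = (-1/28 + ((-5 + 30) - 22))² = (-1/28 + (25 - 22))² = (-1/28 + 3)² = (83/28)² = 6889/784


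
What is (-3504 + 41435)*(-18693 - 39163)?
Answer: -2194535936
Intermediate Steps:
(-3504 + 41435)*(-18693 - 39163) = 37931*(-57856) = -2194535936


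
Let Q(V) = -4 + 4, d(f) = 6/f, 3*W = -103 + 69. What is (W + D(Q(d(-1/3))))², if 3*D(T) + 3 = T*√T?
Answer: 1369/9 ≈ 152.11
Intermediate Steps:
W = -34/3 (W = (-103 + 69)/3 = (⅓)*(-34) = -34/3 ≈ -11.333)
Q(V) = 0
D(T) = -1 + T^(3/2)/3 (D(T) = -1 + (T*√T)/3 = -1 + T^(3/2)/3)
(W + D(Q(d(-1/3))))² = (-34/3 + (-1 + 0^(3/2)/3))² = (-34/3 + (-1 + (⅓)*0))² = (-34/3 + (-1 + 0))² = (-34/3 - 1)² = (-37/3)² = 1369/9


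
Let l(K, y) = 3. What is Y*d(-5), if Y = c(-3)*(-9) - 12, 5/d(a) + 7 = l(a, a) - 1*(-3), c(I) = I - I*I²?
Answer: 1140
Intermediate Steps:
c(I) = I - I³
d(a) = -5 (d(a) = 5/(-7 + (3 - 1*(-3))) = 5/(-7 + (3 + 3)) = 5/(-7 + 6) = 5/(-1) = 5*(-1) = -5)
Y = -228 (Y = (-3 - 1*(-3)³)*(-9) - 12 = (-3 - 1*(-27))*(-9) - 12 = (-3 + 27)*(-9) - 12 = 24*(-9) - 12 = -216 - 12 = -228)
Y*d(-5) = -228*(-5) = 1140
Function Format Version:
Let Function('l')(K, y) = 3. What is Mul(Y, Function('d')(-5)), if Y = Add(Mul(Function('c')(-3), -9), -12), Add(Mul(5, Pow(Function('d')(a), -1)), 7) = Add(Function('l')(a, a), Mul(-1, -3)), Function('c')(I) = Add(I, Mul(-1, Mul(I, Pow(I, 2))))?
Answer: 1140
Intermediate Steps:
Function('c')(I) = Add(I, Mul(-1, Pow(I, 3)))
Function('d')(a) = -5 (Function('d')(a) = Mul(5, Pow(Add(-7, Add(3, Mul(-1, -3))), -1)) = Mul(5, Pow(Add(-7, Add(3, 3)), -1)) = Mul(5, Pow(Add(-7, 6), -1)) = Mul(5, Pow(-1, -1)) = Mul(5, -1) = -5)
Y = -228 (Y = Add(Mul(Add(-3, Mul(-1, Pow(-3, 3))), -9), -12) = Add(Mul(Add(-3, Mul(-1, -27)), -9), -12) = Add(Mul(Add(-3, 27), -9), -12) = Add(Mul(24, -9), -12) = Add(-216, -12) = -228)
Mul(Y, Function('d')(-5)) = Mul(-228, -5) = 1140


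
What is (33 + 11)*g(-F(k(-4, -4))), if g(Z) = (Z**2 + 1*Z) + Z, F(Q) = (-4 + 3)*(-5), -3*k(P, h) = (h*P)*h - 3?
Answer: 660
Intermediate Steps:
k(P, h) = 1 - P*h**2/3 (k(P, h) = -((h*P)*h - 3)/3 = -((P*h)*h - 3)/3 = -(P*h**2 - 3)/3 = -(-3 + P*h**2)/3 = 1 - P*h**2/3)
F(Q) = 5 (F(Q) = -1*(-5) = 5)
g(Z) = Z**2 + 2*Z (g(Z) = (Z**2 + Z) + Z = (Z + Z**2) + Z = Z**2 + 2*Z)
(33 + 11)*g(-F(k(-4, -4))) = (33 + 11)*((-1*5)*(2 - 1*5)) = 44*(-5*(2 - 5)) = 44*(-5*(-3)) = 44*15 = 660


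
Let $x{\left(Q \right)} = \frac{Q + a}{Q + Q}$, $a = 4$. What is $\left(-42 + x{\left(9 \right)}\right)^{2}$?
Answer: $\frac{552049}{324} \approx 1703.9$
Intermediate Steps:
$x{\left(Q \right)} = \frac{4 + Q}{2 Q}$ ($x{\left(Q \right)} = \frac{Q + 4}{Q + Q} = \frac{4 + Q}{2 Q}$)
$\left(-42 + x{\left(9 \right)}\right)^{2} = \left(-42 + \frac{4 + 9}{2 \cdot 9}\right)^{2} = \left(-42 + \frac{1}{2} \cdot \frac{1}{9} \cdot 13\right)^{2} = \left(-42 + \frac{13}{18}\right)^{2} = \left(- \frac{743}{18}\right)^{2} = \frac{552049}{324}$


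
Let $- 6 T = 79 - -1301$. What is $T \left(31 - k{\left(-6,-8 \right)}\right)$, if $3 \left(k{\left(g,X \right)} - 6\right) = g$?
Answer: $-6210$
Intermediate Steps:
$k{\left(g,X \right)} = 6 + \frac{g}{3}$
$T = -230$ ($T = - \frac{79 - -1301}{6} = - \frac{79 + 1301}{6} = \left(- \frac{1}{6}\right) 1380 = -230$)
$T \left(31 - k{\left(-6,-8 \right)}\right) = - 230 \left(31 - \left(6 + \frac{1}{3} \left(-6\right)\right)\right) = - 230 \left(31 - \left(6 - 2\right)\right) = - 230 \left(31 - 4\right) = \left(-230\right) 27 = -6210$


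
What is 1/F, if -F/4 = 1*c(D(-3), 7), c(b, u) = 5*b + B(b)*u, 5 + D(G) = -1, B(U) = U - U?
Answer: 1/120 ≈ 0.0083333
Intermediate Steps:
B(U) = 0
D(G) = -6 (D(G) = -5 - 1 = -6)
c(b, u) = 5*b (c(b, u) = 5*b + 0*u = 5*b + 0 = 5*b)
F = 120 (F = -4*5*(-6) = -4*(-30) = 120)
1/F = 1/120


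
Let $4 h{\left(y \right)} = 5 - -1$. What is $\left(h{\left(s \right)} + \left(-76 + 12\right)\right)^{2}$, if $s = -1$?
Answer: $\frac{15625}{4} \approx 3906.3$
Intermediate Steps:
$h{\left(y \right)} = \frac{3}{2}$ ($h{\left(y \right)} = \frac{5 - -1}{4} = \frac{5 + 1}{4} = \frac{1}{4} \cdot 6 = \frac{3}{2}$)
$\left(h{\left(s \right)} + \left(-76 + 12\right)\right)^{2} = \left(\frac{3}{2} + \left(-76 + 12\right)\right)^{2} = \left(\frac{3}{2} - 64\right)^{2} = \left(- \frac{125}{2}\right)^{2} = \frac{15625}{4}$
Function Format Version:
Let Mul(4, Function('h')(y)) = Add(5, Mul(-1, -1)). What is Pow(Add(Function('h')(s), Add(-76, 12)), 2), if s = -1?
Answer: Rational(15625, 4) ≈ 3906.3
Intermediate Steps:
Function('h')(y) = Rational(3, 2) (Function('h')(y) = Mul(Rational(1, 4), Add(5, Mul(-1, -1))) = Mul(Rational(1, 4), Add(5, 1)) = Mul(Rational(1, 4), 6) = Rational(3, 2))
Pow(Add(Function('h')(s), Add(-76, 12)), 2) = Pow(Add(Rational(3, 2), Add(-76, 12)), 2) = Pow(Add(Rational(3, 2), -64), 2) = Pow(Rational(-125, 2), 2) = Rational(15625, 4)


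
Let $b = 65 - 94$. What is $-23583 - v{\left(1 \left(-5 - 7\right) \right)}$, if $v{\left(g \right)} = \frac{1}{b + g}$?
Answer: $- \frac{966902}{41} \approx -23583.0$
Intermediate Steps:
$b = -29$ ($b = 65 - 94 = -29$)
$v{\left(g \right)} = \frac{1}{-29 + g}$
$-23583 - v{\left(1 \left(-5 - 7\right) \right)} = -23583 - \frac{1}{-29 + 1 \left(-5 - 7\right)} = -23583 - \frac{1}{-29 + 1 \left(-12\right)} = -23583 - \frac{1}{-29 - 12} = -23583 - \frac{1}{-41} = -23583 - - \frac{1}{41} = -23583 + \frac{1}{41} = - \frac{966902}{41}$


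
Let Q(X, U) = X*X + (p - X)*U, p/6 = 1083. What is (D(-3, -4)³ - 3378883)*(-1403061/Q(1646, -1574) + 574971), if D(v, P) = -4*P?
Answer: -9561798852224423571/4927732 ≈ -1.9404e+12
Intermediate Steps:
p = 6498 (p = 6*1083 = 6498)
Q(X, U) = X² + U*(6498 - X) (Q(X, U) = X*X + (6498 - X)*U = X² + U*(6498 - X))
(D(-3, -4)³ - 3378883)*(-1403061/Q(1646, -1574) + 574971) = ((-4*(-4))³ - 3378883)*(-1403061/(1646² + 6498*(-1574) - 1*(-1574)*1646) + 574971) = (16³ - 3378883)*(-1403061/(2709316 - 10227852 + 2590804) + 574971) = (4096 - 3378883)*(-1403061/(-4927732) + 574971) = -3374787*(-1403061*(-1/4927732) + 574971) = -3374787*(1403061/4927732 + 574971) = -3374787*2833304398833/4927732 = -9561798852224423571/4927732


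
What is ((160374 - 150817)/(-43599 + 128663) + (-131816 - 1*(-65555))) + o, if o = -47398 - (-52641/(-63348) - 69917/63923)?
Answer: -3262548744379192417/28704805714088 ≈ -1.1366e+5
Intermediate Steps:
o = -63977374116573/1349798068 (o = -47398 - (-52641*(-1/63348) - 69917*1/63923) = -47398 - (17547/21116 - 69917/63923) = -47398 - 1*(-354710491/1349798068) = -47398 + 354710491/1349798068 = -63977374116573/1349798068 ≈ -47398.)
((160374 - 150817)/(-43599 + 128663) + (-131816 - 1*(-65555))) + o = ((160374 - 150817)/(-43599 + 128663) + (-131816 - 1*(-65555))) - 63977374116573/1349798068 = (9557/85064 + (-131816 + 65555)) - 63977374116573/1349798068 = (9557*(1/85064) - 66261) - 63977374116573/1349798068 = (9557/85064 - 66261) - 63977374116573/1349798068 = -5636416147/85064 - 63977374116573/1349798068 = -3262548744379192417/28704805714088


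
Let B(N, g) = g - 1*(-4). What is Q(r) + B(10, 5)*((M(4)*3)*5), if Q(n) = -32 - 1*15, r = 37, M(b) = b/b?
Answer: 88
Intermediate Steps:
M(b) = 1
Q(n) = -47 (Q(n) = -32 - 15 = -47)
B(N, g) = 4 + g (B(N, g) = g + 4 = 4 + g)
Q(r) + B(10, 5)*((M(4)*3)*5) = -47 + (4 + 5)*((1*3)*5) = -47 + 9*(3*5) = -47 + 9*15 = -47 + 135 = 88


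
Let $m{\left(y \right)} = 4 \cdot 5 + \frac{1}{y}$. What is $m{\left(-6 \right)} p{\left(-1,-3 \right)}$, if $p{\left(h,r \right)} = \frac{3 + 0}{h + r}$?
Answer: $- \frac{119}{8} \approx -14.875$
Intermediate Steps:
$p{\left(h,r \right)} = \frac{3}{h + r}$
$m{\left(y \right)} = 20 + \frac{1}{y}$
$m{\left(-6 \right)} p{\left(-1,-3 \right)} = \left(20 + \frac{1}{-6}\right) \frac{3}{-1 - 3} = \left(20 - \frac{1}{6}\right) \frac{3}{-4} = \frac{119 \cdot 3 \left(- \frac{1}{4}\right)}{6} = \frac{119}{6} \left(- \frac{3}{4}\right) = - \frac{119}{8}$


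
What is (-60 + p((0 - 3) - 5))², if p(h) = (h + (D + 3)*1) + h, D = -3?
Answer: 5776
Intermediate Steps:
p(h) = 2*h (p(h) = (h + (-3 + 3)*1) + h = (h + 0*1) + h = (h + 0) + h = h + h = 2*h)
(-60 + p((0 - 3) - 5))² = (-60 + 2*((0 - 3) - 5))² = (-60 + 2*(-3 - 5))² = (-60 + 2*(-8))² = (-60 - 16)² = (-76)² = 5776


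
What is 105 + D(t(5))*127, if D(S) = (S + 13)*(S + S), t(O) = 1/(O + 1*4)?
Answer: 38477/81 ≈ 475.02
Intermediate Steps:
t(O) = 1/(4 + O) (t(O) = 1/(O + 4) = 1/(4 + O))
D(S) = 2*S*(13 + S) (D(S) = (13 + S)*(2*S) = 2*S*(13 + S))
105 + D(t(5))*127 = 105 + (2*(13 + 1/(4 + 5))/(4 + 5))*127 = 105 + (2*(13 + 1/9)/9)*127 = 105 + (2*(⅑)*(13 + ⅑))*127 = 105 + (2*(⅑)*(118/9))*127 = 105 + (236/81)*127 = 105 + 29972/81 = 38477/81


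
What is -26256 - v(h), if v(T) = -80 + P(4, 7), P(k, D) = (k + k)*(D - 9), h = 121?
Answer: -26160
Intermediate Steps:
P(k, D) = 2*k*(-9 + D) (P(k, D) = (2*k)*(-9 + D) = 2*k*(-9 + D))
v(T) = -96 (v(T) = -80 + 2*4*(-9 + 7) = -80 + 2*4*(-2) = -80 - 16 = -96)
-26256 - v(h) = -26256 - 1*(-96) = -26256 + 96 = -26160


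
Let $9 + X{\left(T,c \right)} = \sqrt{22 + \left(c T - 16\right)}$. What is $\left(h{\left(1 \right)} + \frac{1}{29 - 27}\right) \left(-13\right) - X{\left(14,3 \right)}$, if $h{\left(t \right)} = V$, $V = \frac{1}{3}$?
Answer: $- \frac{11}{6} - 4 \sqrt{3} \approx -8.7615$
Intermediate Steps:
$V = \frac{1}{3} \approx 0.33333$
$h{\left(t \right)} = \frac{1}{3}$
$X{\left(T,c \right)} = -9 + \sqrt{6 + T c}$ ($X{\left(T,c \right)} = -9 + \sqrt{22 + \left(c T - 16\right)} = -9 + \sqrt{22 + \left(T c - 16\right)} = -9 + \sqrt{22 + \left(-16 + T c\right)} = -9 + \sqrt{6 + T c}$)
$\left(h{\left(1 \right)} + \frac{1}{29 - 27}\right) \left(-13\right) - X{\left(14,3 \right)} = \left(\frac{1}{3} + \frac{1}{29 - 27}\right) \left(-13\right) - \left(-9 + \sqrt{6 + 14 \cdot 3}\right) = \left(\frac{1}{3} + \frac{1}{2}\right) \left(-13\right) - \left(-9 + \sqrt{6 + 42}\right) = \left(\frac{1}{3} + \frac{1}{2}\right) \left(-13\right) - \left(-9 + \sqrt{48}\right) = \frac{5}{6} \left(-13\right) - \left(-9 + 4 \sqrt{3}\right) = - \frac{65}{6} + \left(9 - 4 \sqrt{3}\right) = - \frac{11}{6} - 4 \sqrt{3}$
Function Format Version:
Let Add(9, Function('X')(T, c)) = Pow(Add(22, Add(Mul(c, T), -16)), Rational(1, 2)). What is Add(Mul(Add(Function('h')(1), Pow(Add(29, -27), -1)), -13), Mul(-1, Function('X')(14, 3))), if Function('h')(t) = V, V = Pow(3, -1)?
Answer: Add(Rational(-11, 6), Mul(-4, Pow(3, Rational(1, 2)))) ≈ -8.7615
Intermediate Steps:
V = Rational(1, 3) ≈ 0.33333
Function('h')(t) = Rational(1, 3)
Function('X')(T, c) = Add(-9, Pow(Add(6, Mul(T, c)), Rational(1, 2))) (Function('X')(T, c) = Add(-9, Pow(Add(22, Add(Mul(c, T), -16)), Rational(1, 2))) = Add(-9, Pow(Add(22, Add(Mul(T, c), -16)), Rational(1, 2))) = Add(-9, Pow(Add(22, Add(-16, Mul(T, c))), Rational(1, 2))) = Add(-9, Pow(Add(6, Mul(T, c)), Rational(1, 2))))
Add(Mul(Add(Function('h')(1), Pow(Add(29, -27), -1)), -13), Mul(-1, Function('X')(14, 3))) = Add(Mul(Add(Rational(1, 3), Pow(Add(29, -27), -1)), -13), Mul(-1, Add(-9, Pow(Add(6, Mul(14, 3)), Rational(1, 2))))) = Add(Mul(Add(Rational(1, 3), Pow(2, -1)), -13), Mul(-1, Add(-9, Pow(Add(6, 42), Rational(1, 2))))) = Add(Mul(Add(Rational(1, 3), Rational(1, 2)), -13), Mul(-1, Add(-9, Pow(48, Rational(1, 2))))) = Add(Mul(Rational(5, 6), -13), Mul(-1, Add(-9, Mul(4, Pow(3, Rational(1, 2)))))) = Add(Rational(-65, 6), Add(9, Mul(-4, Pow(3, Rational(1, 2))))) = Add(Rational(-11, 6), Mul(-4, Pow(3, Rational(1, 2))))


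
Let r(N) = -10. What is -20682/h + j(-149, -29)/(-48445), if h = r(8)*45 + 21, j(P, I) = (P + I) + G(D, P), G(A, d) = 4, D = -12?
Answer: 334004712/6927635 ≈ 48.213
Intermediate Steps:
j(P, I) = 4 + I + P (j(P, I) = (P + I) + 4 = (I + P) + 4 = 4 + I + P)
h = -429 (h = -10*45 + 21 = -450 + 21 = -429)
-20682/h + j(-149, -29)/(-48445) = -20682/(-429) + (4 - 29 - 149)/(-48445) = -20682*(-1/429) - 174*(-1/48445) = 6894/143 + 174/48445 = 334004712/6927635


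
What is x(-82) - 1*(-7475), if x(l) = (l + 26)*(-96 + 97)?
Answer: 7419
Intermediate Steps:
x(l) = 26 + l (x(l) = (26 + l)*1 = 26 + l)
x(-82) - 1*(-7475) = (26 - 82) - 1*(-7475) = -56 + 7475 = 7419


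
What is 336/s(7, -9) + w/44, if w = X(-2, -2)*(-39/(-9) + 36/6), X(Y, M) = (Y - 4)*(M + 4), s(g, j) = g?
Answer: 497/11 ≈ 45.182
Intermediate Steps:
X(Y, M) = (-4 + Y)*(4 + M)
w = -124 (w = (-16 - 4*(-2) + 4*(-2) - 2*(-2))*(-39/(-9) + 36/6) = (-16 + 8 - 8 + 4)*(-39*(-1/9) + 36*(1/6)) = -12*(13/3 + 6) = -12*31/3 = -124)
336/s(7, -9) + w/44 = 336/7 - 124/44 = 336*(1/7) - 124*1/44 = 48 - 31/11 = 497/11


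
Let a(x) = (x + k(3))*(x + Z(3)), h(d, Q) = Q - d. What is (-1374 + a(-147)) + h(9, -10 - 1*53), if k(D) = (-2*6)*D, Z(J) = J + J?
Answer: 24357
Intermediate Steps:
Z(J) = 2*J
k(D) = -12*D
a(x) = (-36 + x)*(6 + x) (a(x) = (x - 12*3)*(x + 2*3) = (x - 36)*(x + 6) = (-36 + x)*(6 + x))
(-1374 + a(-147)) + h(9, -10 - 1*53) = (-1374 + (-216 + (-147)**2 - 30*(-147))) + ((-10 - 1*53) - 1*9) = (-1374 + (-216 + 21609 + 4410)) + ((-10 - 53) - 9) = (-1374 + 25803) + (-63 - 9) = 24429 - 72 = 24357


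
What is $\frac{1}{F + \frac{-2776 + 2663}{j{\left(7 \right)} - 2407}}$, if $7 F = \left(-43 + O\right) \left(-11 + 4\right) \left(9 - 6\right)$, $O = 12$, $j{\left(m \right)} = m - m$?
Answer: $\frac{2407}{223964} \approx 0.010747$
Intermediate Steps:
$j{\left(m \right)} = 0$
$F = 93$ ($F = \frac{\left(-43 + 12\right) \left(-11 + 4\right) \left(9 - 6\right)}{7} = \frac{\left(-31\right) \left(\left(-7\right) 3\right)}{7} = \frac{\left(-31\right) \left(-21\right)}{7} = \frac{1}{7} \cdot 651 = 93$)
$\frac{1}{F + \frac{-2776 + 2663}{j{\left(7 \right)} - 2407}} = \frac{1}{93 + \frac{-2776 + 2663}{0 - 2407}} = \frac{1}{93 - \frac{113}{-2407}} = \frac{1}{93 - - \frac{113}{2407}} = \frac{1}{93 + \frac{113}{2407}} = \frac{1}{\frac{223964}{2407}} = \frac{2407}{223964}$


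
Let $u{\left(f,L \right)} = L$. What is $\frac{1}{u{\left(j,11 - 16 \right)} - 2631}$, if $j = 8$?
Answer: $- \frac{1}{2636} \approx -0.00037936$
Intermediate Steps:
$\frac{1}{u{\left(j,11 - 16 \right)} - 2631} = \frac{1}{\left(11 - 16\right) - 2631} = \frac{1}{-5 - 2631} = \frac{1}{-2636} = - \frac{1}{2636}$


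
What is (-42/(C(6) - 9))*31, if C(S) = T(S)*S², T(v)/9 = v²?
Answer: -62/555 ≈ -0.11171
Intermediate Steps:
T(v) = 9*v²
C(S) = 9*S⁴ (C(S) = (9*S²)*S² = 9*S⁴)
(-42/(C(6) - 9))*31 = (-42/(9*6⁴ - 9))*31 = (-42/(9*1296 - 9))*31 = (-42/(11664 - 9))*31 = (-42/11655)*31 = ((1/11655)*(-42))*31 = -2/555*31 = -62/555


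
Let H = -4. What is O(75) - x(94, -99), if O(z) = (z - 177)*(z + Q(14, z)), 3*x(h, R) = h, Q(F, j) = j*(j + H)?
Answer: -1652494/3 ≈ -5.5083e+5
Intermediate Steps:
Q(F, j) = j*(-4 + j) (Q(F, j) = j*(j - 4) = j*(-4 + j))
x(h, R) = h/3
O(z) = (-177 + z)*(z + z*(-4 + z)) (O(z) = (z - 177)*(z + z*(-4 + z)) = (-177 + z)*(z + z*(-4 + z)))
O(75) - x(94, -99) = 75*(531 + 75² - 180*75) - 94/3 = 75*(531 + 5625 - 13500) - 1*94/3 = 75*(-7344) - 94/3 = -550800 - 94/3 = -1652494/3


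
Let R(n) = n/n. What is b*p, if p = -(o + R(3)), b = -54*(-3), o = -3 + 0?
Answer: 324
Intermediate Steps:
o = -3
R(n) = 1
b = 162
p = 2 (p = -(-3 + 1) = -1*(-2) = 2)
b*p = 162*2 = 324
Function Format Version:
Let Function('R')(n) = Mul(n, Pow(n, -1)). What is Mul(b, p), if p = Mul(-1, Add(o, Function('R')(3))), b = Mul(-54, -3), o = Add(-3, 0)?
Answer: 324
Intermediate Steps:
o = -3
Function('R')(n) = 1
b = 162
p = 2 (p = Mul(-1, Add(-3, 1)) = Mul(-1, -2) = 2)
Mul(b, p) = Mul(162, 2) = 324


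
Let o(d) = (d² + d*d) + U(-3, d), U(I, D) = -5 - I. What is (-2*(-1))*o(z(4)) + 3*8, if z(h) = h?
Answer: 84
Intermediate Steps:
o(d) = -2 + 2*d² (o(d) = (d² + d*d) + (-5 - 1*(-3)) = (d² + d²) + (-5 + 3) = 2*d² - 2 = -2 + 2*d²)
(-2*(-1))*o(z(4)) + 3*8 = (-2*(-1))*(-2 + 2*4²) + 3*8 = 2*(-2 + 2*16) + 24 = 2*(-2 + 32) + 24 = 2*30 + 24 = 60 + 24 = 84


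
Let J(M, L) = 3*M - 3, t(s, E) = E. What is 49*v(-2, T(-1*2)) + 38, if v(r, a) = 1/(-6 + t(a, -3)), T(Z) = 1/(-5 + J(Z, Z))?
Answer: 293/9 ≈ 32.556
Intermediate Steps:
J(M, L) = -3 + 3*M
T(Z) = 1/(-8 + 3*Z) (T(Z) = 1/(-5 + (-3 + 3*Z)) = 1/(-8 + 3*Z))
v(r, a) = -1/9 (v(r, a) = 1/(-6 - 3) = 1/(-9) = -1/9)
49*v(-2, T(-1*2)) + 38 = 49*(-1/9) + 38 = -49/9 + 38 = 293/9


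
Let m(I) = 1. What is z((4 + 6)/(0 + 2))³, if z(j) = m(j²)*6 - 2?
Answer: 64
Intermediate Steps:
z(j) = 4 (z(j) = 1*6 - 2 = 6 - 2 = 4)
z((4 + 6)/(0 + 2))³ = 4³ = 64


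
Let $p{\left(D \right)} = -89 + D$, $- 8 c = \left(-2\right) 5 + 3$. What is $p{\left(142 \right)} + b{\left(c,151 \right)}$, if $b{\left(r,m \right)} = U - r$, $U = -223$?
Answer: $- \frac{1367}{8} \approx -170.88$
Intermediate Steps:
$c = \frac{7}{8}$ ($c = - \frac{\left(-2\right) 5 + 3}{8} = - \frac{-10 + 3}{8} = \left(- \frac{1}{8}\right) \left(-7\right) = \frac{7}{8} \approx 0.875$)
$b{\left(r,m \right)} = -223 - r$
$p{\left(142 \right)} + b{\left(c,151 \right)} = \left(-89 + 142\right) - \frac{1791}{8} = 53 - \frac{1791}{8} = - \frac{1367}{8}$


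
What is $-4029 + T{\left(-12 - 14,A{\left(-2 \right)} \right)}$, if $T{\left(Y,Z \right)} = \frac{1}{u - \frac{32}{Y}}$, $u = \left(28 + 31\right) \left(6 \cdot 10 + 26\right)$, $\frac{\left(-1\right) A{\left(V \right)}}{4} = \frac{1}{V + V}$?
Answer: $- \frac{265825349}{65978} \approx -4029.0$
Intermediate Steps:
$A{\left(V \right)} = - \frac{2}{V}$ ($A{\left(V \right)} = - \frac{4}{V + V} = - \frac{4}{2 V} = - 4 \frac{1}{2 V} = - \frac{2}{V}$)
$u = 5074$ ($u = 59 \left(60 + 26\right) = 59 \cdot 86 = 5074$)
$T{\left(Y,Z \right)} = \frac{1}{5074 - \frac{32}{Y}}$
$-4029 + T{\left(-12 - 14,A{\left(-2 \right)} \right)} = -4029 + \frac{-12 - 14}{2 \left(-16 + 2537 \left(-12 - 14\right)\right)} = -4029 + \frac{1}{2} \left(-26\right) \frac{1}{-16 + 2537 \left(-26\right)} = -4029 + \frac{1}{2} \left(-26\right) \frac{1}{-16 - 65962} = -4029 + \frac{1}{2} \left(-26\right) \frac{1}{-65978} = -4029 + \frac{1}{2} \left(-26\right) \left(- \frac{1}{65978}\right) = -4029 + \frac{13}{65978} = - \frac{265825349}{65978}$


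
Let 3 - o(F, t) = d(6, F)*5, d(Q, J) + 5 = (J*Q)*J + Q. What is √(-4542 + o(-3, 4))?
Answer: I*√4814 ≈ 69.383*I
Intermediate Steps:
d(Q, J) = -5 + Q + Q*J² (d(Q, J) = -5 + ((J*Q)*J + Q) = -5 + (Q*J² + Q) = -5 + (Q + Q*J²) = -5 + Q + Q*J²)
o(F, t) = -2 - 30*F² (o(F, t) = 3 - (-5 + 6 + 6*F²)*5 = 3 - (1 + 6*F²)*5 = 3 - (5 + 30*F²) = 3 + (-5 - 30*F²) = -2 - 30*F²)
√(-4542 + o(-3, 4)) = √(-4542 + (-2 - 30*(-3)²)) = √(-4542 + (-2 - 30*9)) = √(-4542 + (-2 - 270)) = √(-4542 - 272) = √(-4814) = I*√4814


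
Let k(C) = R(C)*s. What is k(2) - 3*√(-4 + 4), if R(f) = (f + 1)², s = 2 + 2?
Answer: 36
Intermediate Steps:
s = 4
R(f) = (1 + f)²
k(C) = 4*(1 + C)² (k(C) = (1 + C)²*4 = 4*(1 + C)²)
k(2) - 3*√(-4 + 4) = 4*(1 + 2)² - 3*√(-4 + 4) = 4*3² - 3*√0 = 4*9 - 3*0 = 36 + 0 = 36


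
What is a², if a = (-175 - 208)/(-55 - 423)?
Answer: 146689/228484 ≈ 0.64201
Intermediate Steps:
a = 383/478 (a = -383/(-478) = -383*(-1/478) = 383/478 ≈ 0.80126)
a² = (383/478)² = 146689/228484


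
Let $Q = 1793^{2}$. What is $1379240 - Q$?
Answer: $-1835609$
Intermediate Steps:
$Q = 3214849$
$1379240 - Q = 1379240 - 3214849 = -1835609$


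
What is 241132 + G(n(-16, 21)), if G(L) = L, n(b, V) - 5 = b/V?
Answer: 5063861/21 ≈ 2.4114e+5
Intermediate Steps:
n(b, V) = 5 + b/V
241132 + G(n(-16, 21)) = 241132 + (5 - 16/21) = 241132 + 89/21 = 5063861/21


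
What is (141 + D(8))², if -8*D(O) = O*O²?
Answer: 5929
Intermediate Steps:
D(O) = -O³/8 (D(O) = -O*O²/8 = -O³/8)
(141 + D(8))² = (141 - ⅛*8³)² = (141 - ⅛*512)² = (141 - 64)² = 77² = 5929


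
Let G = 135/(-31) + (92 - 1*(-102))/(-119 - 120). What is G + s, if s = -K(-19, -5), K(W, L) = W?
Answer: 102492/7409 ≈ 13.833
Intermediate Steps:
G = -38279/7409 (G = 135*(-1/31) + (92 + 102)/(-239) = -135/31 + 194*(-1/239) = -135/31 - 194/239 = -38279/7409 ≈ -5.1666)
s = 19 (s = -1*(-19) = 19)
G + s = -38279/7409 + 19 = 102492/7409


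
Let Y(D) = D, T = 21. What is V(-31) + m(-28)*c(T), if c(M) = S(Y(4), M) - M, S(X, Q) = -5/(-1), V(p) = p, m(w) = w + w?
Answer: 865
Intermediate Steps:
m(w) = 2*w
S(X, Q) = 5 (S(X, Q) = -5*(-1) = 5)
c(M) = 5 - M
V(-31) + m(-28)*c(T) = -31 + (2*(-28))*(5 - 1*21) = -31 - 56*(5 - 21) = -31 - 56*(-16) = -31 + 896 = 865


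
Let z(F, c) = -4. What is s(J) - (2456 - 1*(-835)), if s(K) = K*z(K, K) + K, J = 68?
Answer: -3495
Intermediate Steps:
s(K) = -3*K (s(K) = K*(-4) + K = -4*K + K = -3*K)
s(J) - (2456 - 1*(-835)) = -3*68 - (2456 - 1*(-835)) = -204 - (2456 + 835) = -204 - 1*3291 = -204 - 3291 = -3495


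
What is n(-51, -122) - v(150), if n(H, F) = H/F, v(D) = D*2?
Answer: -36549/122 ≈ -299.58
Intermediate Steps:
v(D) = 2*D
n(-51, -122) - v(150) = -51/(-122) - 2*150 = -51*(-1/122) - 1*300 = 51/122 - 300 = -36549/122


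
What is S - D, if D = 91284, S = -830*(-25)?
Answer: -70534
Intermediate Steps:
S = 20750
S - D = 20750 - 1*91284 = 20750 - 91284 = -70534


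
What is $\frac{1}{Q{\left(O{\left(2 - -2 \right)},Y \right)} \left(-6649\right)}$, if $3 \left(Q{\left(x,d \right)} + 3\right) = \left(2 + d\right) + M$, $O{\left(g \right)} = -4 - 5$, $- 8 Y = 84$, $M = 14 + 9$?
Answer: $- \frac{6}{73139} \approx -8.2036 \cdot 10^{-5}$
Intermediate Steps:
$M = 23$
$Y = - \frac{21}{2}$ ($Y = \left(- \frac{1}{8}\right) 84 = - \frac{21}{2} \approx -10.5$)
$O{\left(g \right)} = -9$
$Q{\left(x,d \right)} = \frac{16}{3} + \frac{d}{3}$ ($Q{\left(x,d \right)} = -3 + \frac{\left(2 + d\right) + 23}{3} = -3 + \frac{25 + d}{3} = -3 + \left(\frac{25}{3} + \frac{d}{3}\right) = \frac{16}{3} + \frac{d}{3}$)
$\frac{1}{Q{\left(O{\left(2 - -2 \right)},Y \right)} \left(-6649\right)} = \frac{1}{\left(\frac{16}{3} + \frac{1}{3} \left(- \frac{21}{2}\right)\right) \left(-6649\right)} = \frac{1}{\frac{16}{3} - \frac{7}{2}} \left(- \frac{1}{6649}\right) = \frac{1}{\frac{11}{6}} \left(- \frac{1}{6649}\right) = \frac{6}{11} \left(- \frac{1}{6649}\right) = - \frac{6}{73139}$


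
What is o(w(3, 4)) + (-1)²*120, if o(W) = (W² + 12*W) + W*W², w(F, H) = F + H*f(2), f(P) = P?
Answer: 1704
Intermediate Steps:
w(F, H) = F + 2*H (w(F, H) = F + H*2 = F + 2*H)
o(W) = W² + W³ + 12*W (o(W) = (W² + 12*W) + W³ = W² + W³ + 12*W)
o(w(3, 4)) + (-1)²*120 = (3 + 2*4)*(12 + (3 + 2*4) + (3 + 2*4)²) + (-1)²*120 = (3 + 8)*(12 + (3 + 8) + (3 + 8)²) + 1*120 = 11*(12 + 11 + 11²) + 120 = 11*(12 + 11 + 121) + 120 = 11*144 + 120 = 1584 + 120 = 1704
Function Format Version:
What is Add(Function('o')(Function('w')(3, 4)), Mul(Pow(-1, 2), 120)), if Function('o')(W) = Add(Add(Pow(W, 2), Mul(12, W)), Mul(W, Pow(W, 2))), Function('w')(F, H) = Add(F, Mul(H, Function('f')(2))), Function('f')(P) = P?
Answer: 1704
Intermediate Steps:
Function('w')(F, H) = Add(F, Mul(2, H)) (Function('w')(F, H) = Add(F, Mul(H, 2)) = Add(F, Mul(2, H)))
Function('o')(W) = Add(Pow(W, 2), Pow(W, 3), Mul(12, W)) (Function('o')(W) = Add(Add(Pow(W, 2), Mul(12, W)), Pow(W, 3)) = Add(Pow(W, 2), Pow(W, 3), Mul(12, W)))
Add(Function('o')(Function('w')(3, 4)), Mul(Pow(-1, 2), 120)) = Add(Mul(Add(3, Mul(2, 4)), Add(12, Add(3, Mul(2, 4)), Pow(Add(3, Mul(2, 4)), 2))), Mul(Pow(-1, 2), 120)) = Add(Mul(Add(3, 8), Add(12, Add(3, 8), Pow(Add(3, 8), 2))), Mul(1, 120)) = Add(Mul(11, Add(12, 11, Pow(11, 2))), 120) = Add(Mul(11, Add(12, 11, 121)), 120) = Add(Mul(11, 144), 120) = Add(1584, 120) = 1704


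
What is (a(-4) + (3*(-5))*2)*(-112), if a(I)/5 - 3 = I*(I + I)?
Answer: -16240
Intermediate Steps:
a(I) = 15 + 10*I² (a(I) = 15 + 5*(I*(I + I)) = 15 + 5*(I*(2*I)) = 15 + 5*(2*I²) = 15 + 10*I²)
(a(-4) + (3*(-5))*2)*(-112) = ((15 + 10*(-4)²) + (3*(-5))*2)*(-112) = ((15 + 10*16) - 15*2)*(-112) = ((15 + 160) - 30)*(-112) = (175 - 30)*(-112) = 145*(-112) = -16240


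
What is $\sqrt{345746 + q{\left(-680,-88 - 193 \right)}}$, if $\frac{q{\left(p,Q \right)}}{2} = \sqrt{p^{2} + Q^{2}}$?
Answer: $\sqrt{345746 + 2 \sqrt{541361}} \approx 589.25$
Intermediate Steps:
$q{\left(p,Q \right)} = 2 \sqrt{Q^{2} + p^{2}}$ ($q{\left(p,Q \right)} = 2 \sqrt{p^{2} + Q^{2}} = 2 \sqrt{Q^{2} + p^{2}}$)
$\sqrt{345746 + q{\left(-680,-88 - 193 \right)}} = \sqrt{345746 + 2 \sqrt{\left(-88 - 193\right)^{2} + \left(-680\right)^{2}}} = \sqrt{345746 + 2 \sqrt{\left(-281\right)^{2} + 462400}} = \sqrt{345746 + 2 \sqrt{78961 + 462400}} = \sqrt{345746 + 2 \sqrt{541361}}$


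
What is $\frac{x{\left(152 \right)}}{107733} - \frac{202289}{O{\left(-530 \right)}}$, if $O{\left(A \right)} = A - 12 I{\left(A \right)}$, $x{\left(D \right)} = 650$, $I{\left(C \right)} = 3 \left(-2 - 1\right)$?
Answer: $\frac{21793475137}{45463326} \approx 479.36$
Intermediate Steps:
$I{\left(C \right)} = -9$ ($I{\left(C \right)} = 3 \left(-3\right) = -9$)
$O{\left(A \right)} = 108 + A$ ($O{\left(A \right)} = A - -108 = A + 108 = 108 + A$)
$\frac{x{\left(152 \right)}}{107733} - \frac{202289}{O{\left(-530 \right)}} = \frac{650}{107733} - \frac{202289}{108 - 530} = 650 \cdot \frac{1}{107733} - \frac{202289}{-422} = \frac{650}{107733} - - \frac{202289}{422} = \frac{650}{107733} + \frac{202289}{422} = \frac{21793475137}{45463326}$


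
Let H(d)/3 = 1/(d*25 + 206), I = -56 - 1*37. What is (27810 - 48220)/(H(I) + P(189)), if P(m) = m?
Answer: -21624395/200244 ≈ -107.99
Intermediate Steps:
I = -93 (I = -56 - 37 = -93)
H(d) = 3/(206 + 25*d) (H(d) = 3/(d*25 + 206) = 3/(25*d + 206) = 3/(206 + 25*d))
(27810 - 48220)/(H(I) + P(189)) = (27810 - 48220)/(3/(206 + 25*(-93)) + 189) = -20410/(3/(206 - 2325) + 189) = -20410/(3/(-2119) + 189) = -20410/(3*(-1/2119) + 189) = -20410/(-3/2119 + 189) = -20410/400488/2119 = -20410*2119/400488 = -21624395/200244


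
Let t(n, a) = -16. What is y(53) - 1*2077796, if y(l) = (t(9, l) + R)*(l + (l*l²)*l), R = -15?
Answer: -246684350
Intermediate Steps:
y(l) = -31*l - 31*l⁴ (y(l) = (-16 - 15)*(l + (l*l²)*l) = -31*(l + l³*l) = -31*(l + l⁴) = -31*l - 31*l⁴)
y(53) - 1*2077796 = -31*53*(1 + 53³) - 1*2077796 = -31*53*(1 + 148877) - 2077796 = -31*53*148878 - 2077796 = -244606554 - 2077796 = -246684350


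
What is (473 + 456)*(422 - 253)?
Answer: 157001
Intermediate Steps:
(473 + 456)*(422 - 253) = 929*169 = 157001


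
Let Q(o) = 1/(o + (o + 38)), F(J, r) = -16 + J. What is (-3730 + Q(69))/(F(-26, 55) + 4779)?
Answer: -656479/833712 ≈ -0.78742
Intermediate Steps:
Q(o) = 1/(38 + 2*o) (Q(o) = 1/(o + (38 + o)) = 1/(38 + 2*o))
(-3730 + Q(69))/(F(-26, 55) + 4779) = (-3730 + 1/(2*(19 + 69)))/((-16 - 26) + 4779) = (-3730 + (½)/88)/(-42 + 4779) = (-3730 + (½)*(1/88))/4737 = (-3730 + 1/176)*(1/4737) = -656479/176*1/4737 = -656479/833712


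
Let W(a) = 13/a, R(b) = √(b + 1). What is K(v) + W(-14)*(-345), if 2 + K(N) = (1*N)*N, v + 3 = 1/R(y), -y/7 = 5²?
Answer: 199357/609 + I*√174/29 ≈ 327.35 + 0.45486*I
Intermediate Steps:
y = -175 (y = -7*5² = -7*25 = -175)
R(b) = √(1 + b)
v = -3 - I*√174/174 (v = -3 + 1/(√(1 - 175)) = -3 + 1/(√(-174)) = -3 + 1/(I*√174) = -3 - I*√174/174 ≈ -3.0 - 0.07581*I)
K(N) = -2 + N² (K(N) = -2 + (1*N)*N = -2 + N*N = -2 + N²)
K(v) + W(-14)*(-345) = (-2 + (-3 - I*√174/174)²) + (13/(-14))*(-345) = (-2 + (-3 - I*√174/174)²) + (13*(-1/14))*(-345) = (-2 + (-3 - I*√174/174)²) - 13/14*(-345) = (-2 + (-3 - I*√174/174)²) + 4485/14 = 4457/14 + (-3 - I*√174/174)²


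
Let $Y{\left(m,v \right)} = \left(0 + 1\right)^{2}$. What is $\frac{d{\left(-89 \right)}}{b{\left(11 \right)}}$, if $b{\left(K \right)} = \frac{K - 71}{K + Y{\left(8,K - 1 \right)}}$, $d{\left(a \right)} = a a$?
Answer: $- \frac{7921}{5} \approx -1584.2$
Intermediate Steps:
$Y{\left(m,v \right)} = 1$ ($Y{\left(m,v \right)} = 1^{2} = 1$)
$d{\left(a \right)} = a^{2}$
$b{\left(K \right)} = \frac{-71 + K}{1 + K}$ ($b{\left(K \right)} = \frac{K - 71}{K + 1} = \frac{-71 + K}{1 + K}$)
$\frac{d{\left(-89 \right)}}{b{\left(11 \right)}} = \frac{\left(-89\right)^{2}}{\frac{1}{1 + 11} \left(-71 + 11\right)} = \frac{7921}{\frac{1}{12} \left(-60\right)} = \frac{7921}{-5} = 7921 \left(- \frac{1}{5}\right) = - \frac{7921}{5}$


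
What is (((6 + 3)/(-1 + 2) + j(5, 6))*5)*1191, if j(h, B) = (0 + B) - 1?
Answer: 83370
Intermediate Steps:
j(h, B) = -1 + B (j(h, B) = B - 1 = -1 + B)
(((6 + 3)/(-1 + 2) + j(5, 6))*5)*1191 = (((6 + 3)/(-1 + 2) + (-1 + 6))*5)*1191 = ((9/1 + 5)*5)*1191 = ((9*1 + 5)*5)*1191 = ((9 + 5)*5)*1191 = (14*5)*1191 = 70*1191 = 83370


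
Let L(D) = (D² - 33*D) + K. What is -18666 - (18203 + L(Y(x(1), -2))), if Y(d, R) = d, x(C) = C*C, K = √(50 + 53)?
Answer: -36837 - √103 ≈ -36847.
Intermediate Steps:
K = √103 ≈ 10.149
x(C) = C²
L(D) = √103 + D² - 33*D (L(D) = (D² - 33*D) + √103 = √103 + D² - 33*D)
-18666 - (18203 + L(Y(x(1), -2))) = -18666 - (18203 + (√103 + (1²)² - 33*1²)) = -18666 - (18203 + (√103 + 1² - 33*1)) = -18666 - (18203 + (√103 + 1 - 33)) = -18666 - (18203 + (-32 + √103)) = -18666 - (18171 + √103) = -18666 + (-18171 - √103) = -36837 - √103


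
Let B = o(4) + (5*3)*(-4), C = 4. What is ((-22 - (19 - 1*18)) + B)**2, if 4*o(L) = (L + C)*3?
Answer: 5929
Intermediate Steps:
o(L) = 3 + 3*L/4 (o(L) = ((L + 4)*3)/4 = ((4 + L)*3)/4 = (12 + 3*L)/4 = 3 + 3*L/4)
B = -54 (B = (3 + (3/4)*4) + (5*3)*(-4) = (3 + 3) + 15*(-4) = 6 - 60 = -54)
((-22 - (19 - 1*18)) + B)**2 = ((-22 - (19 - 1*18)) - 54)**2 = ((-22 - (19 - 18)) - 54)**2 = ((-22 - 1*1) - 54)**2 = ((-22 - 1) - 54)**2 = (-23 - 54)**2 = (-77)**2 = 5929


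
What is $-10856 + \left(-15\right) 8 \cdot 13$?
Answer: $-12416$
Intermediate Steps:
$-10856 + \left(-15\right) 8 \cdot 13 = -10856 - 1560 = -12416$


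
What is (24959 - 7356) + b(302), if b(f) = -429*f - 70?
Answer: -112025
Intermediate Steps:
b(f) = -70 - 429*f
(24959 - 7356) + b(302) = (24959 - 7356) + (-70 - 429*302) = 17603 + (-70 - 129558) = 17603 - 129628 = -112025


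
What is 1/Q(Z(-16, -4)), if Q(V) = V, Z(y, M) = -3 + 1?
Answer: -½ ≈ -0.50000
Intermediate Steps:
Z(y, M) = -2
1/Q(Z(-16, -4)) = 1/(-2) = -½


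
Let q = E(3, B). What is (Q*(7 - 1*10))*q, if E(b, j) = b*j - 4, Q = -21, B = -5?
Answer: -1197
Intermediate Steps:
E(b, j) = -4 + b*j
q = -19 (q = -4 + 3*(-5) = -4 - 15 = -19)
(Q*(7 - 1*10))*q = -21*(7 - 1*10)*(-19) = -21*(7 - 10)*(-19) = -21*(-3)*(-19) = 63*(-19) = -1197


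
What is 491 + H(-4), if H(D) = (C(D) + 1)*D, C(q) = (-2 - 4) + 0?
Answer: 511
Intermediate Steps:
C(q) = -6 (C(q) = -6 + 0 = -6)
H(D) = -5*D (H(D) = (-6 + 1)*D = -5*D)
491 + H(-4) = 491 - 5*(-4) = 491 + 20 = 511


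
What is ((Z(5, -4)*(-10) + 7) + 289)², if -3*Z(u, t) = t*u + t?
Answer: 46656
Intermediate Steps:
Z(u, t) = -t/3 - t*u/3 (Z(u, t) = -(t*u + t)/3 = -(t + t*u)/3 = -t/3 - t*u/3)
((Z(5, -4)*(-10) + 7) + 289)² = ((-⅓*(-4)*(1 + 5)*(-10) + 7) + 289)² = ((-⅓*(-4)*6*(-10) + 7) + 289)² = ((8*(-10) + 7) + 289)² = ((-80 + 7) + 289)² = (-73 + 289)² = 216² = 46656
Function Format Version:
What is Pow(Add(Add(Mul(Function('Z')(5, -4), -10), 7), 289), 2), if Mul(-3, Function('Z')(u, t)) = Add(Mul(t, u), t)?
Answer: 46656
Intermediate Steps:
Function('Z')(u, t) = Add(Mul(Rational(-1, 3), t), Mul(Rational(-1, 3), t, u)) (Function('Z')(u, t) = Mul(Rational(-1, 3), Add(Mul(t, u), t)) = Mul(Rational(-1, 3), Add(t, Mul(t, u))) = Add(Mul(Rational(-1, 3), t), Mul(Rational(-1, 3), t, u)))
Pow(Add(Add(Mul(Function('Z')(5, -4), -10), 7), 289), 2) = Pow(Add(Add(Mul(Mul(Rational(-1, 3), -4, Add(1, 5)), -10), 7), 289), 2) = Pow(Add(Add(Mul(Mul(Rational(-1, 3), -4, 6), -10), 7), 289), 2) = Pow(Add(Add(Mul(8, -10), 7), 289), 2) = Pow(Add(Add(-80, 7), 289), 2) = Pow(Add(-73, 289), 2) = Pow(216, 2) = 46656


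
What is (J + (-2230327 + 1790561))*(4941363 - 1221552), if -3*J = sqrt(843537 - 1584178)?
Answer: -1635846404226 - 13639307*I*sqrt(6121) ≈ -1.6358e+12 - 1.0671e+9*I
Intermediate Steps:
J = -11*I*sqrt(6121)/3 (J = -sqrt(843537 - 1584178)/3 = -11*I*sqrt(6121)/3 ≈ -286.87*I)
(J + (-2230327 + 1790561))*(4941363 - 1221552) = (-11*I*sqrt(6121)/3 + (-2230327 + 1790561))*(4941363 - 1221552) = (-11*I*sqrt(6121)/3 - 439766)*3719811 = (-439766 - 11*I*sqrt(6121)/3)*3719811 = -1635846404226 - 13639307*I*sqrt(6121)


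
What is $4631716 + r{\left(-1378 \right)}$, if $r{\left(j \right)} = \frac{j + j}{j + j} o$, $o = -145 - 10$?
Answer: $4631561$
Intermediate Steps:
$o = -155$
$r{\left(j \right)} = -155$ ($r{\left(j \right)} = \frac{j + j}{j + j} \left(-155\right) = \frac{2 j}{2 j} \left(-155\right) = 2 j \frac{1}{2 j} \left(-155\right) = 1 \left(-155\right) = -155$)
$4631716 + r{\left(-1378 \right)} = 4631716 - 155 = 4631561$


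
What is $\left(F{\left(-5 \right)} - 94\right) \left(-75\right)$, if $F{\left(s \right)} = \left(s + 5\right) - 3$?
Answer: $7275$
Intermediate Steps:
$F{\left(s \right)} = 2 + s$ ($F{\left(s \right)} = \left(5 + s\right) - 3 = 2 + s$)
$\left(F{\left(-5 \right)} - 94\right) \left(-75\right) = \left(\left(2 - 5\right) - 94\right) \left(-75\right) = \left(-3 - 94\right) \left(-75\right) = \left(-97\right) \left(-75\right) = 7275$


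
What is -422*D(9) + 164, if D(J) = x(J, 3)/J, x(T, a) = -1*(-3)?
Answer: 70/3 ≈ 23.333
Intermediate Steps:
x(T, a) = 3
D(J) = 3/J
-422*D(9) + 164 = -1266/9 + 164 = -422*⅓ + 164 = -422/3 + 164 = 70/3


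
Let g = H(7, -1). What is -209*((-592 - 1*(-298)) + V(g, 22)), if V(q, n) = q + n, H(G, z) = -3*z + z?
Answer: 56430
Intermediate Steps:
H(G, z) = -2*z
g = 2 (g = -2*(-1) = 2)
V(q, n) = n + q
-209*((-592 - 1*(-298)) + V(g, 22)) = -209*((-592 - 1*(-298)) + (22 + 2)) = -209*((-592 + 298) + 24) = -209*(-294 + 24) = -209*(-270) = 56430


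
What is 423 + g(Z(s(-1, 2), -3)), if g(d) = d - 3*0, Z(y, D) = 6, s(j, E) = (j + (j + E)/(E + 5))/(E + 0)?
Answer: 429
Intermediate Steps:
s(j, E) = (j + (E + j)/(5 + E))/E
g(d) = d (g(d) = d + 0 = d)
423 + g(Z(s(-1, 2), -3)) = 423 + 6 = 429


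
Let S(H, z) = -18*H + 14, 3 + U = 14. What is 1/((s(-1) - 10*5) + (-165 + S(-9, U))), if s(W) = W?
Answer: -1/40 ≈ -0.025000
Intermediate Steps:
U = 11 (U = -3 + 14 = 11)
S(H, z) = 14 - 18*H
1/((s(-1) - 10*5) + (-165 + S(-9, U))) = 1/((-1 - 10*5) + (-165 + (14 - 18*(-9)))) = 1/((-1 - 50) + (-165 + (14 + 162))) = 1/(-51 + (-165 + 176)) = 1/(-51 + 11) = 1/(-40) = -1/40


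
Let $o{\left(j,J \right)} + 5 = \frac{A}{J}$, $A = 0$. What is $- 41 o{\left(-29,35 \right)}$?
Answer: $205$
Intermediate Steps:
$o{\left(j,J \right)} = -5$ ($o{\left(j,J \right)} = -5 + \frac{0}{J} = -5 + 0 = -5$)
$- 41 o{\left(-29,35 \right)} = \left(-41\right) \left(-5\right) = 205$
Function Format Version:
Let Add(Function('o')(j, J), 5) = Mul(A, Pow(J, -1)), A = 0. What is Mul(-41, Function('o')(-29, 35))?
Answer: 205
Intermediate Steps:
Function('o')(j, J) = -5 (Function('o')(j, J) = Add(-5, Mul(0, Pow(J, -1))) = Add(-5, 0) = -5)
Mul(-41, Function('o')(-29, 35)) = Mul(-41, -5) = 205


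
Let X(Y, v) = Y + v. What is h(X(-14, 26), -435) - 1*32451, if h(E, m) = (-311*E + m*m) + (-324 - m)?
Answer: 153153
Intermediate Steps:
h(E, m) = -324 + m**2 - m - 311*E (h(E, m) = (-311*E + m**2) + (-324 - m) = (m**2 - 311*E) + (-324 - m) = -324 + m**2 - m - 311*E)
h(X(-14, 26), -435) - 1*32451 = (-324 + (-435)**2 - 1*(-435) - 311*(-14 + 26)) - 1*32451 = (-324 + 189225 + 435 - 311*12) - 32451 = (-324 + 189225 + 435 - 3732) - 32451 = 185604 - 32451 = 153153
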